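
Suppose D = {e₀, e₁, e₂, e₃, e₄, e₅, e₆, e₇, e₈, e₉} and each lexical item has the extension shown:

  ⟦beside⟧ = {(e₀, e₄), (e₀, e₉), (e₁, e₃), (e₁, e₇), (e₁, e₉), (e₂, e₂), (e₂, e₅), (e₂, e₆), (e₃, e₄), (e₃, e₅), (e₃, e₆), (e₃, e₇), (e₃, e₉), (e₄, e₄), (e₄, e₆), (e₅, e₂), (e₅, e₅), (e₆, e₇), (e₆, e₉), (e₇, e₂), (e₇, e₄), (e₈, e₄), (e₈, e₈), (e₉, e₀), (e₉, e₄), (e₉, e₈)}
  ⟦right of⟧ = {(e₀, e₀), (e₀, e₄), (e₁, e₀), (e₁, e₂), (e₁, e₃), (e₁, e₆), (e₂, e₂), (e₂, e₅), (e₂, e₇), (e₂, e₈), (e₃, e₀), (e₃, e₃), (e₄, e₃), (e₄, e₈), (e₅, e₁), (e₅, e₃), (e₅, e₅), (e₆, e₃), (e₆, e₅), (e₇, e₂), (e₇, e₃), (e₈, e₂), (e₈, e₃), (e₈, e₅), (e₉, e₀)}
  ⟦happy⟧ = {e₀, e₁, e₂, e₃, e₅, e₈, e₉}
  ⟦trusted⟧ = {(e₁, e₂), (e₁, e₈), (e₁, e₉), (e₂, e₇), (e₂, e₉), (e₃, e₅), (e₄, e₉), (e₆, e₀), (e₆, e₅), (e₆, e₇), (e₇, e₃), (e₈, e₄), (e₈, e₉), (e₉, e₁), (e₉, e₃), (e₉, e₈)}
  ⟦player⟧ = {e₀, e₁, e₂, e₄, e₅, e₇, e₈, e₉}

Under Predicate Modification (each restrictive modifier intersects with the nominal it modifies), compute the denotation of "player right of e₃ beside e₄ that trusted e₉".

{e₄, e₈}

⟦right of e₃⟧ = {x : ⟨x, e₃⟩ ∈ ⟦right of⟧} = {e₁, e₃, e₄, e₅, e₆, e₇, e₈}
⟦beside e₄⟧ = {x : ⟨x, e₄⟩ ∈ ⟦beside⟧} = {e₀, e₃, e₄, e₇, e₈, e₉}
⟦that trusted e₉⟧ = {x : ⟨x, e₉⟩ ∈ ⟦trusted⟧} = {e₁, e₂, e₄, e₈}
⟦player⟧ = {e₀, e₁, e₂, e₄, e₅, e₇, e₈, e₉}
… ∩ ⟦right of e₃⟧ = {e₀, e₁, e₂, e₄, e₅, e₇, e₈, e₉} ∩ {e₁, e₃, e₄, e₅, e₆, e₇, e₈} = {e₁, e₄, e₅, e₇, e₈}
… ∩ ⟦beside e₄⟧ = {e₁, e₄, e₅, e₇, e₈} ∩ {e₀, e₃, e₄, e₇, e₈, e₉} = {e₄, e₇, e₈}
… ∩ ⟦that trusted e₉⟧ = {e₄, e₇, e₈} ∩ {e₁, e₂, e₄, e₈} = {e₄, e₈}
So ⟦player right of e₃ beside e₄ that trusted e₉⟧ = {e₄, e₈}.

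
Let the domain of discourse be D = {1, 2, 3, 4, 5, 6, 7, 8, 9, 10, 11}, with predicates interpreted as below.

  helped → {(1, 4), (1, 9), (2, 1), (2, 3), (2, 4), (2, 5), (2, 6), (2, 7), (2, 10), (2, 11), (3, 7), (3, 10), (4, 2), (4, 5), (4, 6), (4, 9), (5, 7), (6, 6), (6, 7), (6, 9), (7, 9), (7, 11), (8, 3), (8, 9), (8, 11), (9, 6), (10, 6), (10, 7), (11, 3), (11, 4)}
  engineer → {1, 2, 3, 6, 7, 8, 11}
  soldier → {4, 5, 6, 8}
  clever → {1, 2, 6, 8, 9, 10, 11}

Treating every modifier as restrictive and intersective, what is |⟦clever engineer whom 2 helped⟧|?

3

⟦whom 2 helped⟧ = {x : ⟨2, x⟩ ∈ ⟦helped⟧} = {1, 3, 4, 5, 6, 7, 10, 11}
⟦engineer⟧ = {1, 2, 3, 6, 7, 8, 11}
… ∩ ⟦whom 2 helped⟧ = {1, 2, 3, 6, 7, 8, 11} ∩ {1, 3, 4, 5, 6, 7, 10, 11} = {1, 3, 6, 7, 11}
… ∩ ⟦clever⟧ = {1, 3, 6, 7, 11} ∩ {1, 2, 6, 8, 9, 10, 11} = {1, 6, 11}
⟦clever engineer whom 2 helped⟧ = {1, 6, 11}, so the cardinality is 3.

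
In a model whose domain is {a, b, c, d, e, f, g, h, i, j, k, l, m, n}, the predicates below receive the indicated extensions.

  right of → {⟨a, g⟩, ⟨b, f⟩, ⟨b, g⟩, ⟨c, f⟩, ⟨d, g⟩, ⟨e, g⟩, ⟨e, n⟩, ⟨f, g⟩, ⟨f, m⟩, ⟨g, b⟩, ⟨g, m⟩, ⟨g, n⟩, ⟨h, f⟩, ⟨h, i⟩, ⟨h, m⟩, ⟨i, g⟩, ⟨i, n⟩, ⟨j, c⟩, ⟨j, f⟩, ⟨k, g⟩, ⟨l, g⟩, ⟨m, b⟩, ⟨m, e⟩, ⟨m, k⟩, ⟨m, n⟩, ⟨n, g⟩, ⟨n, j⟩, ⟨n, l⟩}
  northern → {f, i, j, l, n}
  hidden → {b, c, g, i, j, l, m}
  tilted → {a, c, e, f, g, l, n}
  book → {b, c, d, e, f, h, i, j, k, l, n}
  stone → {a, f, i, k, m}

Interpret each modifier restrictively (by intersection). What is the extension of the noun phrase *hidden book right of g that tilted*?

{l}

⟦right of g⟧ = {x : ⟨x, g⟩ ∈ ⟦right of⟧} = {a, b, d, e, f, i, k, l, n}
⟦that tilted⟧ = ⟦tilted⟧ = {a, c, e, f, g, l, n}
⟦book⟧ = {b, c, d, e, f, h, i, j, k, l, n}
… ∩ ⟦right of g⟧ = {b, c, d, e, f, h, i, j, k, l, n} ∩ {a, b, d, e, f, i, k, l, n} = {b, d, e, f, i, k, l, n}
… ∩ ⟦that tilted⟧ = {b, d, e, f, i, k, l, n} ∩ {a, c, e, f, g, l, n} = {e, f, l, n}
… ∩ ⟦hidden⟧ = {e, f, l, n} ∩ {b, c, g, i, j, l, m} = {l}
So ⟦hidden book right of g that tilted⟧ = {l}.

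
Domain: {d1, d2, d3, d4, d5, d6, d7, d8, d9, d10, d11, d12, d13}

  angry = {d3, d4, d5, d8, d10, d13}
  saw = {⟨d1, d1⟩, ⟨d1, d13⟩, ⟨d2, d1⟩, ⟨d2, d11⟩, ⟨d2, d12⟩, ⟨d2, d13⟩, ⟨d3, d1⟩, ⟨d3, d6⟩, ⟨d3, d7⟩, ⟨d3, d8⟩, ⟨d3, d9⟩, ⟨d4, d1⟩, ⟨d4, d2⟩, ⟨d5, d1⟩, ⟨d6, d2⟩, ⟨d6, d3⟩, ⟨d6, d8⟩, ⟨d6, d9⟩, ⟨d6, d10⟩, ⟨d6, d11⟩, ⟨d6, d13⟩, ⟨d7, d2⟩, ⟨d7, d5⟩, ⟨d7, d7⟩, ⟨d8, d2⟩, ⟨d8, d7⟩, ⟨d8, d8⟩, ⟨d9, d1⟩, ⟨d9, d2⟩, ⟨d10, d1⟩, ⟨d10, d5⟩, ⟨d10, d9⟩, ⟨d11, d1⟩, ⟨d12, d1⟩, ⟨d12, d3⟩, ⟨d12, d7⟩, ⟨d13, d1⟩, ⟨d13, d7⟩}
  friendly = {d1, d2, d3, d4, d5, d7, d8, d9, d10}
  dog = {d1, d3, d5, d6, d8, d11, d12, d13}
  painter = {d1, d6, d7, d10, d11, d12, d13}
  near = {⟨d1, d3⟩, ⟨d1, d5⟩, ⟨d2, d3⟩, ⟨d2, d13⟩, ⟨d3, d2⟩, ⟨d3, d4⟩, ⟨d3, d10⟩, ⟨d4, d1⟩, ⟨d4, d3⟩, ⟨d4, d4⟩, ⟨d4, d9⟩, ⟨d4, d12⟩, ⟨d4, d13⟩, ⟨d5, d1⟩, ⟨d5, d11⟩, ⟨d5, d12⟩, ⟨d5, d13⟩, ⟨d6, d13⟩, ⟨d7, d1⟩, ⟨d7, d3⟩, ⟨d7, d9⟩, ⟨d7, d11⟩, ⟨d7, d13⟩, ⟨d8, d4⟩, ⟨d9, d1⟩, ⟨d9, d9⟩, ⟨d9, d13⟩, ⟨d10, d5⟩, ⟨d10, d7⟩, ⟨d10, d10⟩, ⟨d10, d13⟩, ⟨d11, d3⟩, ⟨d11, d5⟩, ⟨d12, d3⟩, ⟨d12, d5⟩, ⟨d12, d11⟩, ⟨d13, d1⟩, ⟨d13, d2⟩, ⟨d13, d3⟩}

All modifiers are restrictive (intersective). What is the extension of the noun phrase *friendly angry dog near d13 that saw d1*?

⟦near d13⟧ = {x : ⟨x, d13⟩ ∈ ⟦near⟧} = {d2, d4, d5, d6, d7, d9, d10}
⟦that saw d1⟧ = {x : ⟨x, d1⟩ ∈ ⟦saw⟧} = {d1, d2, d3, d4, d5, d9, d10, d11, d12, d13}
⟦dog⟧ = {d1, d3, d5, d6, d8, d11, d12, d13}
… ∩ ⟦near d13⟧ = {d1, d3, d5, d6, d8, d11, d12, d13} ∩ {d2, d4, d5, d6, d7, d9, d10} = {d5, d6}
… ∩ ⟦that saw d1⟧ = {d5, d6} ∩ {d1, d2, d3, d4, d5, d9, d10, d11, d12, d13} = {d5}
… ∩ ⟦friendly⟧ = {d5} ∩ {d1, d2, d3, d4, d5, d7, d8, d9, d10} = {d5}
… ∩ ⟦angry⟧ = {d5} ∩ {d3, d4, d5, d8, d10, d13} = {d5}
So ⟦friendly angry dog near d13 that saw d1⟧ = {d5}.

{d5}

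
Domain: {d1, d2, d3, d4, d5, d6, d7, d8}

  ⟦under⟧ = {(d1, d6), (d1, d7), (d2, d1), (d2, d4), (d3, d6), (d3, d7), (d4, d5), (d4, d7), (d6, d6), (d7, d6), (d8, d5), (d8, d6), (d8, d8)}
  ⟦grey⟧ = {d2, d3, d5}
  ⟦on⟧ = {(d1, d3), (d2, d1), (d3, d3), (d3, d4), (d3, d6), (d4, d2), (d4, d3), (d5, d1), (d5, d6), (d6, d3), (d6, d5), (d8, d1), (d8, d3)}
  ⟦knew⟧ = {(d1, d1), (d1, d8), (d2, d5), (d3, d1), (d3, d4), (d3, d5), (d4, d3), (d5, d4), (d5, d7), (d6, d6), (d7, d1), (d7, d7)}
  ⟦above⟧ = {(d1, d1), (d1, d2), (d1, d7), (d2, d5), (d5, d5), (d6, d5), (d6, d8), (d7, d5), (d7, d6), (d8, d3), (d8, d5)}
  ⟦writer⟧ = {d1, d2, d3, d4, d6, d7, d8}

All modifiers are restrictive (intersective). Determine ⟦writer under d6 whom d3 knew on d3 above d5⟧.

∅

⟦under d6⟧ = {x : ⟨x, d6⟩ ∈ ⟦under⟧} = {d1, d3, d6, d7, d8}
⟦whom d3 knew⟧ = {x : ⟨d3, x⟩ ∈ ⟦knew⟧} = {d1, d4, d5}
⟦on d3⟧ = {x : ⟨x, d3⟩ ∈ ⟦on⟧} = {d1, d3, d4, d6, d8}
⟦above d5⟧ = {x : ⟨x, d5⟩ ∈ ⟦above⟧} = {d2, d5, d6, d7, d8}
⟦writer⟧ = {d1, d2, d3, d4, d6, d7, d8}
… ∩ ⟦under d6⟧ = {d1, d2, d3, d4, d6, d7, d8} ∩ {d1, d3, d6, d7, d8} = {d1, d3, d6, d7, d8}
… ∩ ⟦whom d3 knew⟧ = {d1, d3, d6, d7, d8} ∩ {d1, d4, d5} = {d1}
… ∩ ⟦on d3⟧ = {d1} ∩ {d1, d3, d4, d6, d8} = {d1}
… ∩ ⟦above d5⟧ = {d1} ∩ {d2, d5, d6, d7, d8} = ∅
So ⟦writer under d6 whom d3 knew on d3 above d5⟧ = ∅.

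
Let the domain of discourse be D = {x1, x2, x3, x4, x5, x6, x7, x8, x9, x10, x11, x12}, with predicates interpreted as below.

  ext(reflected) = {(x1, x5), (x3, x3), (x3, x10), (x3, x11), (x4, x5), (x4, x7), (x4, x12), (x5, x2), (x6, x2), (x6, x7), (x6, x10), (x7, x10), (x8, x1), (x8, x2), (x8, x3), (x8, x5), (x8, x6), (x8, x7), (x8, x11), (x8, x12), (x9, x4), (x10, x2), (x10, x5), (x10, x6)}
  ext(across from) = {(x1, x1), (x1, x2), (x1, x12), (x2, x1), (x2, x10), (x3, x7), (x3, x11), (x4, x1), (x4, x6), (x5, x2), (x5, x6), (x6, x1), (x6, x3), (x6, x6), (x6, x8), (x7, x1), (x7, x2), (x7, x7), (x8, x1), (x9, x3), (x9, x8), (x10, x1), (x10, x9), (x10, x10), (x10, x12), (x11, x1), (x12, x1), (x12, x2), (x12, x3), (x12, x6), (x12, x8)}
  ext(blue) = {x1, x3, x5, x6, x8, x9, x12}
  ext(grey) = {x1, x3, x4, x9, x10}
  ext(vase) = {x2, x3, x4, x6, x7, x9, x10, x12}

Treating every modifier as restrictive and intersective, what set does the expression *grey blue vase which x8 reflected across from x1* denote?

⟦which x8 reflected⟧ = {x : ⟨x8, x⟩ ∈ ⟦reflected⟧} = {x1, x2, x3, x5, x6, x7, x11, x12}
⟦across from x1⟧ = {x : ⟨x, x1⟩ ∈ ⟦across from⟧} = {x1, x2, x4, x6, x7, x8, x10, x11, x12}
⟦vase⟧ = {x2, x3, x4, x6, x7, x9, x10, x12}
… ∩ ⟦which x8 reflected⟧ = {x2, x3, x4, x6, x7, x9, x10, x12} ∩ {x1, x2, x3, x5, x6, x7, x11, x12} = {x2, x3, x6, x7, x12}
… ∩ ⟦across from x1⟧ = {x2, x3, x6, x7, x12} ∩ {x1, x2, x4, x6, x7, x8, x10, x11, x12} = {x2, x6, x7, x12}
… ∩ ⟦grey⟧ = {x2, x6, x7, x12} ∩ {x1, x3, x4, x9, x10} = ∅
… ∩ ⟦blue⟧ = ∅ ∩ {x1, x3, x5, x6, x8, x9, x12} = ∅
So ⟦grey blue vase which x8 reflected across from x1⟧ = ∅.

∅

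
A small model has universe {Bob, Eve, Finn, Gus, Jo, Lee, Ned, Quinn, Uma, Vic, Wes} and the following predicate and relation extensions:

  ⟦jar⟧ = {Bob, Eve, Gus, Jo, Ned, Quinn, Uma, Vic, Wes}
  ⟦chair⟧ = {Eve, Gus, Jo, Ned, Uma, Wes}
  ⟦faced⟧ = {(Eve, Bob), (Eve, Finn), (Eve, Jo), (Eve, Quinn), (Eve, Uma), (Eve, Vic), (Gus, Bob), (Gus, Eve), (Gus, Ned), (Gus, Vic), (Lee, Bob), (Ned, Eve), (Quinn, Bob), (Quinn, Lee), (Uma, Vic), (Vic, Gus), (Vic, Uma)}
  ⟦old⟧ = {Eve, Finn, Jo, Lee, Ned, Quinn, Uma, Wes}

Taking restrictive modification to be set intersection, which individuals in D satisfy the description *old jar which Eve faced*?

⟦which Eve faced⟧ = {x : ⟨Eve, x⟩ ∈ ⟦faced⟧} = {Bob, Finn, Jo, Quinn, Uma, Vic}
⟦jar⟧ = {Bob, Eve, Gus, Jo, Ned, Quinn, Uma, Vic, Wes}
… ∩ ⟦which Eve faced⟧ = {Bob, Eve, Gus, Jo, Ned, Quinn, Uma, Vic, Wes} ∩ {Bob, Finn, Jo, Quinn, Uma, Vic} = {Bob, Jo, Quinn, Uma, Vic}
… ∩ ⟦old⟧ = {Bob, Jo, Quinn, Uma, Vic} ∩ {Eve, Finn, Jo, Lee, Ned, Quinn, Uma, Wes} = {Jo, Quinn, Uma}
So ⟦old jar which Eve faced⟧ = {Jo, Quinn, Uma}.

{Jo, Quinn, Uma}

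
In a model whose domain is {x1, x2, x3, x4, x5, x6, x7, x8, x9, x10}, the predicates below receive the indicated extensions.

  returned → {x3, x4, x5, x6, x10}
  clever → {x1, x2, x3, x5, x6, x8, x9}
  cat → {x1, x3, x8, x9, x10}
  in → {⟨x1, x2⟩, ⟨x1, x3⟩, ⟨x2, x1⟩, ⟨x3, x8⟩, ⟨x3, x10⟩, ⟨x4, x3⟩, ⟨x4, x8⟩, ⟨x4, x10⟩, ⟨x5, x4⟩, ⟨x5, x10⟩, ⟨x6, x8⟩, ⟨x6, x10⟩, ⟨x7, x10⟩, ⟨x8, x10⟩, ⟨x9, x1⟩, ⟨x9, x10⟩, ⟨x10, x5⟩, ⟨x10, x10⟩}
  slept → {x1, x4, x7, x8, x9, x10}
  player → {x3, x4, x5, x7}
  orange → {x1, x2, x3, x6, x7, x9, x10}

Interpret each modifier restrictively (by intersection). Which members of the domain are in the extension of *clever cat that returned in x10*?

{x3}

⟦that returned⟧ = ⟦returned⟧ = {x3, x4, x5, x6, x10}
⟦in x10⟧ = {x : ⟨x, x10⟩ ∈ ⟦in⟧} = {x3, x4, x5, x6, x7, x8, x9, x10}
⟦cat⟧ = {x1, x3, x8, x9, x10}
… ∩ ⟦that returned⟧ = {x1, x3, x8, x9, x10} ∩ {x3, x4, x5, x6, x10} = {x3, x10}
… ∩ ⟦in x10⟧ = {x3, x10} ∩ {x3, x4, x5, x6, x7, x8, x9, x10} = {x3, x10}
… ∩ ⟦clever⟧ = {x3, x10} ∩ {x1, x2, x3, x5, x6, x8, x9} = {x3}
So ⟦clever cat that returned in x10⟧ = {x3}.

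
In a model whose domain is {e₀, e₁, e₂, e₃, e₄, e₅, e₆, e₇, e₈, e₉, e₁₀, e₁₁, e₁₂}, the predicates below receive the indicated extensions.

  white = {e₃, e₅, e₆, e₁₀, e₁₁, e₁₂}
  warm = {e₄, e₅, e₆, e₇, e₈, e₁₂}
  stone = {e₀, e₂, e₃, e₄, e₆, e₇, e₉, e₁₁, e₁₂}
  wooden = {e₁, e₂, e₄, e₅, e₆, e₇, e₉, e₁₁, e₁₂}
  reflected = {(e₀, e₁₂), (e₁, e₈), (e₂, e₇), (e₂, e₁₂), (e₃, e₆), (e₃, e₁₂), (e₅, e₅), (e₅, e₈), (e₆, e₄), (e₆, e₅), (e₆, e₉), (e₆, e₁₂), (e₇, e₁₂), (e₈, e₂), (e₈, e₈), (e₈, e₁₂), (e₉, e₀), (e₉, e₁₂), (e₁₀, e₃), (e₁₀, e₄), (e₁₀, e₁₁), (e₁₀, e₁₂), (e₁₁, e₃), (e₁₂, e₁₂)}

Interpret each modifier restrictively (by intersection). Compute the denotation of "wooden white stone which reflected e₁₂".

⟦which reflected e₁₂⟧ = {x : ⟨x, e₁₂⟩ ∈ ⟦reflected⟧} = {e₀, e₂, e₃, e₆, e₇, e₈, e₉, e₁₀, e₁₂}
⟦stone⟧ = {e₀, e₂, e₃, e₄, e₆, e₇, e₉, e₁₁, e₁₂}
… ∩ ⟦which reflected e₁₂⟧ = {e₀, e₂, e₃, e₄, e₆, e₇, e₉, e₁₁, e₁₂} ∩ {e₀, e₂, e₃, e₆, e₇, e₈, e₉, e₁₀, e₁₂} = {e₀, e₂, e₃, e₆, e₇, e₉, e₁₂}
… ∩ ⟦wooden⟧ = {e₀, e₂, e₃, e₆, e₇, e₉, e₁₂} ∩ {e₁, e₂, e₄, e₅, e₆, e₇, e₉, e₁₁, e₁₂} = {e₂, e₆, e₇, e₉, e₁₂}
… ∩ ⟦white⟧ = {e₂, e₆, e₇, e₉, e₁₂} ∩ {e₃, e₅, e₆, e₁₀, e₁₁, e₁₂} = {e₆, e₁₂}
So ⟦wooden white stone which reflected e₁₂⟧ = {e₆, e₁₂}.

{e₆, e₁₂}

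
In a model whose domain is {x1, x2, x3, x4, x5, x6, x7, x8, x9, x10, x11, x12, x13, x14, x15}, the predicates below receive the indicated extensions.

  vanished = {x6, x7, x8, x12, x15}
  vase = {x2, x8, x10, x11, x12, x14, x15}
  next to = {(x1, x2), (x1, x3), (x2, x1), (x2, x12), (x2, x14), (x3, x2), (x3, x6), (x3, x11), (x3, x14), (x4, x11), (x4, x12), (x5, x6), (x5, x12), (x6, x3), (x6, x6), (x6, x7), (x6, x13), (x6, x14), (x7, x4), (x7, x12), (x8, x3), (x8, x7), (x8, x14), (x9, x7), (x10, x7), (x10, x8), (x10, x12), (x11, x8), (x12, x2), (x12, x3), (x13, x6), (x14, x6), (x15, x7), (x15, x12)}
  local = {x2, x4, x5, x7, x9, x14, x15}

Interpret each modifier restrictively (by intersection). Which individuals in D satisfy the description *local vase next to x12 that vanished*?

{x15}

⟦next to x12⟧ = {x : ⟨x, x12⟩ ∈ ⟦next to⟧} = {x2, x4, x5, x7, x10, x15}
⟦that vanished⟧ = ⟦vanished⟧ = {x6, x7, x8, x12, x15}
⟦vase⟧ = {x2, x8, x10, x11, x12, x14, x15}
… ∩ ⟦next to x12⟧ = {x2, x8, x10, x11, x12, x14, x15} ∩ {x2, x4, x5, x7, x10, x15} = {x2, x10, x15}
… ∩ ⟦that vanished⟧ = {x2, x10, x15} ∩ {x6, x7, x8, x12, x15} = {x15}
… ∩ ⟦local⟧ = {x15} ∩ {x2, x4, x5, x7, x9, x14, x15} = {x15}
So ⟦local vase next to x12 that vanished⟧ = {x15}.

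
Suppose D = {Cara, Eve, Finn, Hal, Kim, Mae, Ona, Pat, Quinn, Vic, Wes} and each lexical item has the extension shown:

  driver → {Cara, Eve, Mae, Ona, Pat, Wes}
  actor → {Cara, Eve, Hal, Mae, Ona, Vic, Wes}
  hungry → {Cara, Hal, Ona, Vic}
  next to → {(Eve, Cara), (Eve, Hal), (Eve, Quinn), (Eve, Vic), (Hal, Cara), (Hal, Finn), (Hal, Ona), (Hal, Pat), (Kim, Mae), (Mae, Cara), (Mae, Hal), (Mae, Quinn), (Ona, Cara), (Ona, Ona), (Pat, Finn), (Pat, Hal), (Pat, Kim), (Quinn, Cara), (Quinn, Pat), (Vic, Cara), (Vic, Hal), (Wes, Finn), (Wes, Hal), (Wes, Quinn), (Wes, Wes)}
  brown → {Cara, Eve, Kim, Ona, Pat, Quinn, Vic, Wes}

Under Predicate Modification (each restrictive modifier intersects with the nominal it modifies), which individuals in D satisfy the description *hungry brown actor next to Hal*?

{Vic}

⟦next to Hal⟧ = {x : ⟨x, Hal⟩ ∈ ⟦next to⟧} = {Eve, Mae, Pat, Vic, Wes}
⟦actor⟧ = {Cara, Eve, Hal, Mae, Ona, Vic, Wes}
… ∩ ⟦next to Hal⟧ = {Cara, Eve, Hal, Mae, Ona, Vic, Wes} ∩ {Eve, Mae, Pat, Vic, Wes} = {Eve, Mae, Vic, Wes}
… ∩ ⟦hungry⟧ = {Eve, Mae, Vic, Wes} ∩ {Cara, Hal, Ona, Vic} = {Vic}
… ∩ ⟦brown⟧ = {Vic} ∩ {Cara, Eve, Kim, Ona, Pat, Quinn, Vic, Wes} = {Vic}
So ⟦hungry brown actor next to Hal⟧ = {Vic}.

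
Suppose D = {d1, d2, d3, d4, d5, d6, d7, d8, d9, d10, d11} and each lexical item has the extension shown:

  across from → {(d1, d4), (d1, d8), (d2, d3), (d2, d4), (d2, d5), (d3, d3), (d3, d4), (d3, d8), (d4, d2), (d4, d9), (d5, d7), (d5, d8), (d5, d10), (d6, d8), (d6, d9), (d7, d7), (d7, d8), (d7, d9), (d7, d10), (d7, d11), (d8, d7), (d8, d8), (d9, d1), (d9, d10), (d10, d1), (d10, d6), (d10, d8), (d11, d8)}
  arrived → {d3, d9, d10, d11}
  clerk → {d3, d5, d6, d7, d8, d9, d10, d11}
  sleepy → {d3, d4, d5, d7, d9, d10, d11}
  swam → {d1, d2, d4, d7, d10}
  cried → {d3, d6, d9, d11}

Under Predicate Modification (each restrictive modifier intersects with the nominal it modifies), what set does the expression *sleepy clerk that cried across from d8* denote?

{d3, d11}

⟦that cried⟧ = ⟦cried⟧ = {d3, d6, d9, d11}
⟦across from d8⟧ = {x : ⟨x, d8⟩ ∈ ⟦across from⟧} = {d1, d3, d5, d6, d7, d8, d10, d11}
⟦clerk⟧ = {d3, d5, d6, d7, d8, d9, d10, d11}
… ∩ ⟦that cried⟧ = {d3, d5, d6, d7, d8, d9, d10, d11} ∩ {d3, d6, d9, d11} = {d3, d6, d9, d11}
… ∩ ⟦across from d8⟧ = {d3, d6, d9, d11} ∩ {d1, d3, d5, d6, d7, d8, d10, d11} = {d3, d6, d11}
… ∩ ⟦sleepy⟧ = {d3, d6, d11} ∩ {d3, d4, d5, d7, d9, d10, d11} = {d3, d11}
So ⟦sleepy clerk that cried across from d8⟧ = {d3, d11}.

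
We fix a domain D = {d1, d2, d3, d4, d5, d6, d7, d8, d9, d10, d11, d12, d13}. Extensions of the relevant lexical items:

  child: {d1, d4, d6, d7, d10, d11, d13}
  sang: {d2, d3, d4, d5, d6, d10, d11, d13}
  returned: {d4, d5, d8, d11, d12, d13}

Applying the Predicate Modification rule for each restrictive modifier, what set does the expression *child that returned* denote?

⟦that returned⟧ = ⟦returned⟧ = {d4, d5, d8, d11, d12, d13}
⟦child⟧ = {d1, d4, d6, d7, d10, d11, d13}
… ∩ ⟦that returned⟧ = {d1, d4, d6, d7, d10, d11, d13} ∩ {d4, d5, d8, d11, d12, d13} = {d4, d11, d13}
So ⟦child that returned⟧ = {d4, d11, d13}.

{d4, d11, d13}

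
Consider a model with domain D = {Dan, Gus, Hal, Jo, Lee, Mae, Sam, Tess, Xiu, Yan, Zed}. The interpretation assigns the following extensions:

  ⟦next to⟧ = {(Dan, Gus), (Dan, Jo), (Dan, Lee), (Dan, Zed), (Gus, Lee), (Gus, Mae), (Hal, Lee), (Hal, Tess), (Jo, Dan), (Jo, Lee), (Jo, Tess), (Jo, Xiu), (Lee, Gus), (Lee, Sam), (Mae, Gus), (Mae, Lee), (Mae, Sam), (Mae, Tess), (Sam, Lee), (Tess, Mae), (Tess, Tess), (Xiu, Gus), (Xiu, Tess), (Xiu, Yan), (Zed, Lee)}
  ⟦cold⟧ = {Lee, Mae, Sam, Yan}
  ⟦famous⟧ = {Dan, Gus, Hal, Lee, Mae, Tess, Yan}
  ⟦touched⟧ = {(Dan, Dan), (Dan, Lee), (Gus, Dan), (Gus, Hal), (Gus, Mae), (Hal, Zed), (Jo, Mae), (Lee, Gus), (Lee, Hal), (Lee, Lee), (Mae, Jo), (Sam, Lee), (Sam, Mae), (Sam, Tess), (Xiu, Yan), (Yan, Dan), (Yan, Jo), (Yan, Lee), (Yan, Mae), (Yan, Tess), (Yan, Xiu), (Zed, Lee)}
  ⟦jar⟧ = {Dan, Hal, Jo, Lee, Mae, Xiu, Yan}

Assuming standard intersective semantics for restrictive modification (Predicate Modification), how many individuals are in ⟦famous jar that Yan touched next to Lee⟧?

2

⟦that Yan touched⟧ = {x : ⟨Yan, x⟩ ∈ ⟦touched⟧} = {Dan, Jo, Lee, Mae, Tess, Xiu}
⟦next to Lee⟧ = {x : ⟨x, Lee⟩ ∈ ⟦next to⟧} = {Dan, Gus, Hal, Jo, Mae, Sam, Zed}
⟦jar⟧ = {Dan, Hal, Jo, Lee, Mae, Xiu, Yan}
… ∩ ⟦that Yan touched⟧ = {Dan, Hal, Jo, Lee, Mae, Xiu, Yan} ∩ {Dan, Jo, Lee, Mae, Tess, Xiu} = {Dan, Jo, Lee, Mae, Xiu}
… ∩ ⟦next to Lee⟧ = {Dan, Jo, Lee, Mae, Xiu} ∩ {Dan, Gus, Hal, Jo, Mae, Sam, Zed} = {Dan, Jo, Mae}
… ∩ ⟦famous⟧ = {Dan, Jo, Mae} ∩ {Dan, Gus, Hal, Lee, Mae, Tess, Yan} = {Dan, Mae}
⟦famous jar that Yan touched next to Lee⟧ = {Dan, Mae}, so the cardinality is 2.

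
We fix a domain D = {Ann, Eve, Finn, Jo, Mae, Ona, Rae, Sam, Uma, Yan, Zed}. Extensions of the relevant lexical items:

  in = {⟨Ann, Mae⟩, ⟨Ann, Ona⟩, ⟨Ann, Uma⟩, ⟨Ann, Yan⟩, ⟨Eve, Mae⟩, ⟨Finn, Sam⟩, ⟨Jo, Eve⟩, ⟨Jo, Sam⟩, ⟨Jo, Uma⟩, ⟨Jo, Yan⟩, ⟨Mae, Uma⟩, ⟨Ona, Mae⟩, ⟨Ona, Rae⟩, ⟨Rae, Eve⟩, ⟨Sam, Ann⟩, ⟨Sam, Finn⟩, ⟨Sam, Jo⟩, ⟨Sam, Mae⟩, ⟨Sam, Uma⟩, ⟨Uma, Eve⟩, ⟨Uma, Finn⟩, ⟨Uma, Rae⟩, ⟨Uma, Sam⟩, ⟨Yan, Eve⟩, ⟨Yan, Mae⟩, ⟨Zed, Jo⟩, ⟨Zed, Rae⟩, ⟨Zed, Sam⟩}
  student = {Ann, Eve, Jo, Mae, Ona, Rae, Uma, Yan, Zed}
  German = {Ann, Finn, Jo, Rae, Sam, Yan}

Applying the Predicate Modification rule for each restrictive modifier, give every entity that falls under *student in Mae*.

{Ann, Eve, Ona, Yan}

⟦in Mae⟧ = {x : ⟨x, Mae⟩ ∈ ⟦in⟧} = {Ann, Eve, Ona, Sam, Yan}
⟦student⟧ = {Ann, Eve, Jo, Mae, Ona, Rae, Uma, Yan, Zed}
… ∩ ⟦in Mae⟧ = {Ann, Eve, Jo, Mae, Ona, Rae, Uma, Yan, Zed} ∩ {Ann, Eve, Ona, Sam, Yan} = {Ann, Eve, Ona, Yan}
So ⟦student in Mae⟧ = {Ann, Eve, Ona, Yan}.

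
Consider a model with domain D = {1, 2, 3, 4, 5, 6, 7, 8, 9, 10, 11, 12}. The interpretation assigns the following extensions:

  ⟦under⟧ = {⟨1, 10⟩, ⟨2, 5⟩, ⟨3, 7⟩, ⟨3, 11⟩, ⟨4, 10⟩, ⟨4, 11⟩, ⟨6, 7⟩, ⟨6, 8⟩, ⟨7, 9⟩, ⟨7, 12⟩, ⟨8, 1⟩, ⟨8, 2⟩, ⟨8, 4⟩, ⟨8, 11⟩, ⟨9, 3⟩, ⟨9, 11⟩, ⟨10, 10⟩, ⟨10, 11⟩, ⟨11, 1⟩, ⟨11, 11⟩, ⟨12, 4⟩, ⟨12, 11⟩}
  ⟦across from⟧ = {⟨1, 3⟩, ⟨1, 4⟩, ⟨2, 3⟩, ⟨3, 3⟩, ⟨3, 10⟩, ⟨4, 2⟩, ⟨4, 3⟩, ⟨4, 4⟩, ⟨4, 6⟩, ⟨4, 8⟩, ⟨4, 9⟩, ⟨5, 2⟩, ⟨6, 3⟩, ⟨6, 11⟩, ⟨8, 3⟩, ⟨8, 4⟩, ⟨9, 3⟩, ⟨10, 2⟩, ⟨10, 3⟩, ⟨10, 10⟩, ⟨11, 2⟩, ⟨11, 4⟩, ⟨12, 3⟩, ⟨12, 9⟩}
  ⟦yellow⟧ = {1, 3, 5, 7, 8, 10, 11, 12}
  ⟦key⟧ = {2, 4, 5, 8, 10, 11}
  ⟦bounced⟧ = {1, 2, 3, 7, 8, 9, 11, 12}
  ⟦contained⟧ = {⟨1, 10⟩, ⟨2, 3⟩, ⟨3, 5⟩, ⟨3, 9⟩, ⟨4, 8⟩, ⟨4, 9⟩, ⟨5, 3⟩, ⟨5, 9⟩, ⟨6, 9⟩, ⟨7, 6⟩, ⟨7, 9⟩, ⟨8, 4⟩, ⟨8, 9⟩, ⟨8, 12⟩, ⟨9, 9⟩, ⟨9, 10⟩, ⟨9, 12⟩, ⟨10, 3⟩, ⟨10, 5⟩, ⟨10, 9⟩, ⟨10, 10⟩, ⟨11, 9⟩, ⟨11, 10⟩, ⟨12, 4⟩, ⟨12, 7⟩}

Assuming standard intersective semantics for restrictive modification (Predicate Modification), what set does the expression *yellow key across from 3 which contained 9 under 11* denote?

{8, 10}

⟦across from 3⟧ = {x : ⟨x, 3⟩ ∈ ⟦across from⟧} = {1, 2, 3, 4, 6, 8, 9, 10, 12}
⟦which contained 9⟧ = {x : ⟨x, 9⟩ ∈ ⟦contained⟧} = {3, 4, 5, 6, 7, 8, 9, 10, 11}
⟦under 11⟧ = {x : ⟨x, 11⟩ ∈ ⟦under⟧} = {3, 4, 8, 9, 10, 11, 12}
⟦key⟧ = {2, 4, 5, 8, 10, 11}
… ∩ ⟦across from 3⟧ = {2, 4, 5, 8, 10, 11} ∩ {1, 2, 3, 4, 6, 8, 9, 10, 12} = {2, 4, 8, 10}
… ∩ ⟦which contained 9⟧ = {2, 4, 8, 10} ∩ {3, 4, 5, 6, 7, 8, 9, 10, 11} = {4, 8, 10}
… ∩ ⟦under 11⟧ = {4, 8, 10} ∩ {3, 4, 8, 9, 10, 11, 12} = {4, 8, 10}
… ∩ ⟦yellow⟧ = {4, 8, 10} ∩ {1, 3, 5, 7, 8, 10, 11, 12} = {8, 10}
So ⟦yellow key across from 3 which contained 9 under 11⟧ = {8, 10}.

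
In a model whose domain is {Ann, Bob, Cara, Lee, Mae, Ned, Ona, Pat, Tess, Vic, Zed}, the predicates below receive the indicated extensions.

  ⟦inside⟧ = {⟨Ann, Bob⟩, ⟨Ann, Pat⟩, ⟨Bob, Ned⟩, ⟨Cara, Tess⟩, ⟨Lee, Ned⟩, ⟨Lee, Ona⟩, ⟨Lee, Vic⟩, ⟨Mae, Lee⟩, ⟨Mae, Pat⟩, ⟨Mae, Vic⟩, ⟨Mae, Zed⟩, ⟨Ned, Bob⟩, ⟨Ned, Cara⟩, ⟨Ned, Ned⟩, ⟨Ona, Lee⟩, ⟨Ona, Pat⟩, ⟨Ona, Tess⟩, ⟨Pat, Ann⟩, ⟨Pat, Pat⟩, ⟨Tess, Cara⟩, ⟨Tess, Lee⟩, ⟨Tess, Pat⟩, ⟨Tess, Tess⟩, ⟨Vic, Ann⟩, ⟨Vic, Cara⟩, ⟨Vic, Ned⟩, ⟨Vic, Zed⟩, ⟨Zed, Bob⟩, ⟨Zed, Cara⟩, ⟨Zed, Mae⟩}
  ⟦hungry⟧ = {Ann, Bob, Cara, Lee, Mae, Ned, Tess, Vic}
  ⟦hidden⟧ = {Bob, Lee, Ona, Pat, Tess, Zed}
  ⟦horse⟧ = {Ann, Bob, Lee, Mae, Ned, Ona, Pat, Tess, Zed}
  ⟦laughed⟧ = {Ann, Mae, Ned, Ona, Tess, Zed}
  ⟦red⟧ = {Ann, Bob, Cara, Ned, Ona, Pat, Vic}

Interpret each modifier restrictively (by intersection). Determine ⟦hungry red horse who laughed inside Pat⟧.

⟦who laughed⟧ = ⟦laughed⟧ = {Ann, Mae, Ned, Ona, Tess, Zed}
⟦inside Pat⟧ = {x : ⟨x, Pat⟩ ∈ ⟦inside⟧} = {Ann, Mae, Ona, Pat, Tess}
⟦horse⟧ = {Ann, Bob, Lee, Mae, Ned, Ona, Pat, Tess, Zed}
… ∩ ⟦who laughed⟧ = {Ann, Bob, Lee, Mae, Ned, Ona, Pat, Tess, Zed} ∩ {Ann, Mae, Ned, Ona, Tess, Zed} = {Ann, Mae, Ned, Ona, Tess, Zed}
… ∩ ⟦inside Pat⟧ = {Ann, Mae, Ned, Ona, Tess, Zed} ∩ {Ann, Mae, Ona, Pat, Tess} = {Ann, Mae, Ona, Tess}
… ∩ ⟦hungry⟧ = {Ann, Mae, Ona, Tess} ∩ {Ann, Bob, Cara, Lee, Mae, Ned, Tess, Vic} = {Ann, Mae, Tess}
… ∩ ⟦red⟧ = {Ann, Mae, Tess} ∩ {Ann, Bob, Cara, Ned, Ona, Pat, Vic} = {Ann}
So ⟦hungry red horse who laughed inside Pat⟧ = {Ann}.

{Ann}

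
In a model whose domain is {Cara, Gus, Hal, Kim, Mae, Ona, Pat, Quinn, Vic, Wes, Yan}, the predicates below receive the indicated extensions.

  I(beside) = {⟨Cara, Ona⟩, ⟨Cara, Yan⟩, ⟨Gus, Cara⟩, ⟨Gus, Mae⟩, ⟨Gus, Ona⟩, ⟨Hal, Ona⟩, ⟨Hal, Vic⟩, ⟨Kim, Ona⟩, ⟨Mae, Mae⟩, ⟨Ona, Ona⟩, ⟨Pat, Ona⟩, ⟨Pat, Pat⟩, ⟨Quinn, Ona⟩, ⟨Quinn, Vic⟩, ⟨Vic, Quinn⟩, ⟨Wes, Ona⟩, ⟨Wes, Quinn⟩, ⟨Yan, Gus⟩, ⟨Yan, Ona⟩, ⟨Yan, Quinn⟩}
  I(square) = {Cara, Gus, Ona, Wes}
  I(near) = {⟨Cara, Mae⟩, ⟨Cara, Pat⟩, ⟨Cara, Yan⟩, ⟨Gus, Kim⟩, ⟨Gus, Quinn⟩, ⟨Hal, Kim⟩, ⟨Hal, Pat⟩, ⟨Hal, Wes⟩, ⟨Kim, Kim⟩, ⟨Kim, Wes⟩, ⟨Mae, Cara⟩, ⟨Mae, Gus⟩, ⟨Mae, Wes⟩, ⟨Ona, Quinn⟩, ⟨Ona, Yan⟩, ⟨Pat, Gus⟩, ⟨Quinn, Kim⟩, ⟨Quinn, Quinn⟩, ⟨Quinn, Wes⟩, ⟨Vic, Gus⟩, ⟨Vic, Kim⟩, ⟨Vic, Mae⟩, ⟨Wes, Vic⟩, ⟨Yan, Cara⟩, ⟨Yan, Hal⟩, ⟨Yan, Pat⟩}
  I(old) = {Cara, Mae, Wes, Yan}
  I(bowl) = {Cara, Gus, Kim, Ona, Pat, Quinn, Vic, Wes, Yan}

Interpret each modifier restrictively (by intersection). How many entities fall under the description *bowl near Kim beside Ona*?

3

⟦near Kim⟧ = {x : ⟨x, Kim⟩ ∈ ⟦near⟧} = {Gus, Hal, Kim, Quinn, Vic}
⟦beside Ona⟧ = {x : ⟨x, Ona⟩ ∈ ⟦beside⟧} = {Cara, Gus, Hal, Kim, Ona, Pat, Quinn, Wes, Yan}
⟦bowl⟧ = {Cara, Gus, Kim, Ona, Pat, Quinn, Vic, Wes, Yan}
… ∩ ⟦near Kim⟧ = {Cara, Gus, Kim, Ona, Pat, Quinn, Vic, Wes, Yan} ∩ {Gus, Hal, Kim, Quinn, Vic} = {Gus, Kim, Quinn, Vic}
… ∩ ⟦beside Ona⟧ = {Gus, Kim, Quinn, Vic} ∩ {Cara, Gus, Hal, Kim, Ona, Pat, Quinn, Wes, Yan} = {Gus, Kim, Quinn}
⟦bowl near Kim beside Ona⟧ = {Gus, Kim, Quinn}, so the cardinality is 3.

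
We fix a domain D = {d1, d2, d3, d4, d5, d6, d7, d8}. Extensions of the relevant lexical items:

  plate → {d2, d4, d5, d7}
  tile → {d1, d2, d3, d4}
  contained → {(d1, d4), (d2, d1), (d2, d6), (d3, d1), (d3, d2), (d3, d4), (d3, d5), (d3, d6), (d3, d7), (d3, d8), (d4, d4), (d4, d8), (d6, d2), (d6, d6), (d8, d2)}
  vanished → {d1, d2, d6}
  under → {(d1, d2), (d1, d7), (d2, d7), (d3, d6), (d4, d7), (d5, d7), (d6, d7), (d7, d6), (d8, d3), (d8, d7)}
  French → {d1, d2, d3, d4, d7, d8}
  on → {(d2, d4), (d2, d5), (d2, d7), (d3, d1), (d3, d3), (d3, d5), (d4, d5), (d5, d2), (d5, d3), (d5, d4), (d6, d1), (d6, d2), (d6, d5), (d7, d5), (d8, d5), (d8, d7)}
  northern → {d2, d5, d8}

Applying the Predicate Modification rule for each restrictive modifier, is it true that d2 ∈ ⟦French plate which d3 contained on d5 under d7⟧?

⟦which d3 contained⟧ = {x : ⟨d3, x⟩ ∈ ⟦contained⟧} = {d1, d2, d4, d5, d6, d7, d8}
⟦on d5⟧ = {x : ⟨x, d5⟩ ∈ ⟦on⟧} = {d2, d3, d4, d6, d7, d8}
⟦under d7⟧ = {x : ⟨x, d7⟩ ∈ ⟦under⟧} = {d1, d2, d4, d5, d6, d8}
⟦plate⟧ = {d2, d4, d5, d7}
… ∩ ⟦which d3 contained⟧ = {d2, d4, d5, d7} ∩ {d1, d2, d4, d5, d6, d7, d8} = {d2, d4, d5, d7}
… ∩ ⟦on d5⟧ = {d2, d4, d5, d7} ∩ {d2, d3, d4, d6, d7, d8} = {d2, d4, d7}
… ∩ ⟦under d7⟧ = {d2, d4, d7} ∩ {d1, d2, d4, d5, d6, d8} = {d2, d4}
… ∩ ⟦French⟧ = {d2, d4} ∩ {d1, d2, d3, d4, d7, d8} = {d2, d4}
⟦French plate which d3 contained on d5 under d7⟧ = {d2, d4}; d2 ∈ this set.

yes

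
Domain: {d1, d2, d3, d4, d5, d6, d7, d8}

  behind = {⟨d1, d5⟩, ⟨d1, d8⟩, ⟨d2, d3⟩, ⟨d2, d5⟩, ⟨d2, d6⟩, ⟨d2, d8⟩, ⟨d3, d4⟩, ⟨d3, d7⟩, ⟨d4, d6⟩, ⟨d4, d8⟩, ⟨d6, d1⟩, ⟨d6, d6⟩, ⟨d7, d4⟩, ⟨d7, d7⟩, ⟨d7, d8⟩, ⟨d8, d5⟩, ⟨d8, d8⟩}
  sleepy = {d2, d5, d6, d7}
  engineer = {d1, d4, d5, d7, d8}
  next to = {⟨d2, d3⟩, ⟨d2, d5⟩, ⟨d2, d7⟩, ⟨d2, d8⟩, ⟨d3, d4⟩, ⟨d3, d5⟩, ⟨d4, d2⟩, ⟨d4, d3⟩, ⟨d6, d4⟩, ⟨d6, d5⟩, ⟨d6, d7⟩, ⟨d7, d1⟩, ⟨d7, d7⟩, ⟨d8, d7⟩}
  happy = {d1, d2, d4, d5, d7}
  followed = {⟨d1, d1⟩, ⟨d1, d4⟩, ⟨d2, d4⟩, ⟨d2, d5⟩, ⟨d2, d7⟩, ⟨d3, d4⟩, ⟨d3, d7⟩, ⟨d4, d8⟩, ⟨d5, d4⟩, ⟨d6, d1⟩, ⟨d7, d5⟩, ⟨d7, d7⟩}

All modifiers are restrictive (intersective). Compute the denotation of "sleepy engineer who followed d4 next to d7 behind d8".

⟦who followed d4⟧ = {x : ⟨x, d4⟩ ∈ ⟦followed⟧} = {d1, d2, d3, d5}
⟦next to d7⟧ = {x : ⟨x, d7⟩ ∈ ⟦next to⟧} = {d2, d6, d7, d8}
⟦behind d8⟧ = {x : ⟨x, d8⟩ ∈ ⟦behind⟧} = {d1, d2, d4, d7, d8}
⟦engineer⟧ = {d1, d4, d5, d7, d8}
… ∩ ⟦who followed d4⟧ = {d1, d4, d5, d7, d8} ∩ {d1, d2, d3, d5} = {d1, d5}
… ∩ ⟦next to d7⟧ = {d1, d5} ∩ {d2, d6, d7, d8} = ∅
… ∩ ⟦behind d8⟧ = ∅ ∩ {d1, d2, d4, d7, d8} = ∅
… ∩ ⟦sleepy⟧ = ∅ ∩ {d2, d5, d6, d7} = ∅
So ⟦sleepy engineer who followed d4 next to d7 behind d8⟧ = {}.

{}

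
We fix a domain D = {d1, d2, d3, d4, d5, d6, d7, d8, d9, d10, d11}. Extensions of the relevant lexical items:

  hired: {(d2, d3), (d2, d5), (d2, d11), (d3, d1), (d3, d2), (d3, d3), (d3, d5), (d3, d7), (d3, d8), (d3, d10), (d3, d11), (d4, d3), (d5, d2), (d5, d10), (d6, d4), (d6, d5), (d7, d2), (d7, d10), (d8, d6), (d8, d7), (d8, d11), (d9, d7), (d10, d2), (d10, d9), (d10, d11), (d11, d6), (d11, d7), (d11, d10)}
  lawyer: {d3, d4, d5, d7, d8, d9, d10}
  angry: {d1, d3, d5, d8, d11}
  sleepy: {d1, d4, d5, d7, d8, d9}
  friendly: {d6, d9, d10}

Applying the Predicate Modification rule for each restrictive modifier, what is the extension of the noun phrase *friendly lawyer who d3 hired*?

⟦who d3 hired⟧ = {x : ⟨d3, x⟩ ∈ ⟦hired⟧} = {d1, d2, d3, d5, d7, d8, d10, d11}
⟦lawyer⟧ = {d3, d4, d5, d7, d8, d9, d10}
… ∩ ⟦who d3 hired⟧ = {d3, d4, d5, d7, d8, d9, d10} ∩ {d1, d2, d3, d5, d7, d8, d10, d11} = {d3, d5, d7, d8, d10}
… ∩ ⟦friendly⟧ = {d3, d5, d7, d8, d10} ∩ {d6, d9, d10} = {d10}
So ⟦friendly lawyer who d3 hired⟧ = {d10}.

{d10}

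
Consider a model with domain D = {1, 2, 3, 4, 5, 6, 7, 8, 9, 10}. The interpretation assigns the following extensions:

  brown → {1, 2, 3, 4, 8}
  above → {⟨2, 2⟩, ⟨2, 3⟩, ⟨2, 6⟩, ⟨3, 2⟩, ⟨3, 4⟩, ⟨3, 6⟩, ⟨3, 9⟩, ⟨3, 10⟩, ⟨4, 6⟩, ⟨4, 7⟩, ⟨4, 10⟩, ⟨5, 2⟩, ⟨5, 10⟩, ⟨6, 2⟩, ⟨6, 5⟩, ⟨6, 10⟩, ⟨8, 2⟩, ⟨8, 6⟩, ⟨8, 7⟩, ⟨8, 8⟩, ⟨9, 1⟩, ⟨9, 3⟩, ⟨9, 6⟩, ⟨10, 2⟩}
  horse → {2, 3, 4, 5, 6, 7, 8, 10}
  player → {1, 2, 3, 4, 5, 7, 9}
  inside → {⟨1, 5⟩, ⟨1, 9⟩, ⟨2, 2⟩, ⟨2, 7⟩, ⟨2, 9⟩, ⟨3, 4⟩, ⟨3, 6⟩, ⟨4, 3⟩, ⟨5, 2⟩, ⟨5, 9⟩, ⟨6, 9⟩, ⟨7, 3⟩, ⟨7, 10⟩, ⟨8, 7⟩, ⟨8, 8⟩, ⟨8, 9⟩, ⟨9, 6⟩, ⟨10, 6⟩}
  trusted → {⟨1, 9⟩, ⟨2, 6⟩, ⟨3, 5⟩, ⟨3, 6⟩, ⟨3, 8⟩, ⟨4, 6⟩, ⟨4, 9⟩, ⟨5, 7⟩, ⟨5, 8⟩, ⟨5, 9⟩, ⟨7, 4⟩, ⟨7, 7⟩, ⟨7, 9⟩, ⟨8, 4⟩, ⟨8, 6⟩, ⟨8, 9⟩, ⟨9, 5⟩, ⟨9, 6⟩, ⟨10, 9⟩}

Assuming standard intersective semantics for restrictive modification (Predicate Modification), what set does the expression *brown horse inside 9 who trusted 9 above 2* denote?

{8}

⟦inside 9⟧ = {x : ⟨x, 9⟩ ∈ ⟦inside⟧} = {1, 2, 5, 6, 8}
⟦who trusted 9⟧ = {x : ⟨x, 9⟩ ∈ ⟦trusted⟧} = {1, 4, 5, 7, 8, 10}
⟦above 2⟧ = {x : ⟨x, 2⟩ ∈ ⟦above⟧} = {2, 3, 5, 6, 8, 10}
⟦horse⟧ = {2, 3, 4, 5, 6, 7, 8, 10}
… ∩ ⟦inside 9⟧ = {2, 3, 4, 5, 6, 7, 8, 10} ∩ {1, 2, 5, 6, 8} = {2, 5, 6, 8}
… ∩ ⟦who trusted 9⟧ = {2, 5, 6, 8} ∩ {1, 4, 5, 7, 8, 10} = {5, 8}
… ∩ ⟦above 2⟧ = {5, 8} ∩ {2, 3, 5, 6, 8, 10} = {5, 8}
… ∩ ⟦brown⟧ = {5, 8} ∩ {1, 2, 3, 4, 8} = {8}
So ⟦brown horse inside 9 who trusted 9 above 2⟧ = {8}.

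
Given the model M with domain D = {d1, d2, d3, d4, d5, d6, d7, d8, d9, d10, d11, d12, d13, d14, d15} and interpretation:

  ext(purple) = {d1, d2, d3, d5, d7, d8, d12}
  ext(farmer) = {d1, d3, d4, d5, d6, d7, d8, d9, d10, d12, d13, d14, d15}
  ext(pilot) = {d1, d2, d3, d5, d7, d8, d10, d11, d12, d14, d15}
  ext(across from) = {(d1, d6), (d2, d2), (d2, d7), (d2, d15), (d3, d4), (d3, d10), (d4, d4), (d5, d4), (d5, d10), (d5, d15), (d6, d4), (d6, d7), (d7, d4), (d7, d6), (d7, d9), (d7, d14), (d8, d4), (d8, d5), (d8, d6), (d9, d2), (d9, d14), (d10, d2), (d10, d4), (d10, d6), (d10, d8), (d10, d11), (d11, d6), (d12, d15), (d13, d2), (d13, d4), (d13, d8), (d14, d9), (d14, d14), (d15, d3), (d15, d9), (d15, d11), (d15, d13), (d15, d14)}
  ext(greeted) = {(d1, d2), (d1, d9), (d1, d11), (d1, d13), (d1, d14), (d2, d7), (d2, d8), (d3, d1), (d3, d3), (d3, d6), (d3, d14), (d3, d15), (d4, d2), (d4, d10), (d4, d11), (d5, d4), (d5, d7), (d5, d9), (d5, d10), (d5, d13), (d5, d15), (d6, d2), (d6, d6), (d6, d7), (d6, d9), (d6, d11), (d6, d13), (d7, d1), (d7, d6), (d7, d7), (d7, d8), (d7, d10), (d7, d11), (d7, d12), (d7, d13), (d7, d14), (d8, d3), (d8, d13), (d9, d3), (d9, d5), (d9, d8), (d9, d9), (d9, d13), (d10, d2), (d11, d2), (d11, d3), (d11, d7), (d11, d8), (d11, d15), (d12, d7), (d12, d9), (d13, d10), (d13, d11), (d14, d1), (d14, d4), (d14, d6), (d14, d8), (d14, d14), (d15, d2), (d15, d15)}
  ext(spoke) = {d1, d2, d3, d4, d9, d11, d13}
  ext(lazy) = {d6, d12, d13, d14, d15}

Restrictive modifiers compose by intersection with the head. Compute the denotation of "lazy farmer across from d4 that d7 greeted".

⟦across from d4⟧ = {x : ⟨x, d4⟩ ∈ ⟦across from⟧} = {d3, d4, d5, d6, d7, d8, d10, d13}
⟦that d7 greeted⟧ = {x : ⟨d7, x⟩ ∈ ⟦greeted⟧} = {d1, d6, d7, d8, d10, d11, d12, d13, d14}
⟦farmer⟧ = {d1, d3, d4, d5, d6, d7, d8, d9, d10, d12, d13, d14, d15}
… ∩ ⟦across from d4⟧ = {d1, d3, d4, d5, d6, d7, d8, d9, d10, d12, d13, d14, d15} ∩ {d3, d4, d5, d6, d7, d8, d10, d13} = {d3, d4, d5, d6, d7, d8, d10, d13}
… ∩ ⟦that d7 greeted⟧ = {d3, d4, d5, d6, d7, d8, d10, d13} ∩ {d1, d6, d7, d8, d10, d11, d12, d13, d14} = {d6, d7, d8, d10, d13}
… ∩ ⟦lazy⟧ = {d6, d7, d8, d10, d13} ∩ {d6, d12, d13, d14, d15} = {d6, d13}
So ⟦lazy farmer across from d4 that d7 greeted⟧ = {d6, d13}.

{d6, d13}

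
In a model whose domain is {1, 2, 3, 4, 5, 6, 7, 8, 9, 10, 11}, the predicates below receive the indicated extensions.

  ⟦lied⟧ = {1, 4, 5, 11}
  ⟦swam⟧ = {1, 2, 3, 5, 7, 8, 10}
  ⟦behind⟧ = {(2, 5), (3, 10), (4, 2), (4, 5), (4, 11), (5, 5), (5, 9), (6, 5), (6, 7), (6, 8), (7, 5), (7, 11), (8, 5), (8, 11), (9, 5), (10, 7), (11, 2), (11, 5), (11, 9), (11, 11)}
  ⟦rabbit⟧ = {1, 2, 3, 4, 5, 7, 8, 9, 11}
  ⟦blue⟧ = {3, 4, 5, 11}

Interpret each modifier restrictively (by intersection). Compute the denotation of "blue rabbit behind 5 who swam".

{5}

⟦behind 5⟧ = {x : ⟨x, 5⟩ ∈ ⟦behind⟧} = {2, 4, 5, 6, 7, 8, 9, 11}
⟦who swam⟧ = ⟦swam⟧ = {1, 2, 3, 5, 7, 8, 10}
⟦rabbit⟧ = {1, 2, 3, 4, 5, 7, 8, 9, 11}
… ∩ ⟦behind 5⟧ = {1, 2, 3, 4, 5, 7, 8, 9, 11} ∩ {2, 4, 5, 6, 7, 8, 9, 11} = {2, 4, 5, 7, 8, 9, 11}
… ∩ ⟦who swam⟧ = {2, 4, 5, 7, 8, 9, 11} ∩ {1, 2, 3, 5, 7, 8, 10} = {2, 5, 7, 8}
… ∩ ⟦blue⟧ = {2, 5, 7, 8} ∩ {3, 4, 5, 11} = {5}
So ⟦blue rabbit behind 5 who swam⟧ = {5}.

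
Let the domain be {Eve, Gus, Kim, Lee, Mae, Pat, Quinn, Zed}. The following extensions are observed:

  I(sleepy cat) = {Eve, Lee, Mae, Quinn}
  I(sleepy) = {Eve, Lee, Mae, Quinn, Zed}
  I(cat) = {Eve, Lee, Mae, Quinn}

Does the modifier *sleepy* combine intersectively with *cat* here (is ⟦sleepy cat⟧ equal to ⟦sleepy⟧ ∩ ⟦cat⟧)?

yes

⟦sleepy⟧ ∩ ⟦cat⟧ = {Eve, Lee, Mae, Quinn, Zed} ∩ {Eve, Lee, Mae, Quinn} = {Eve, Lee, Mae, Quinn}
Observed ⟦sleepy cat⟧ = {Eve, Lee, Mae, Quinn}.
These coincide, so the modifier is intersective here.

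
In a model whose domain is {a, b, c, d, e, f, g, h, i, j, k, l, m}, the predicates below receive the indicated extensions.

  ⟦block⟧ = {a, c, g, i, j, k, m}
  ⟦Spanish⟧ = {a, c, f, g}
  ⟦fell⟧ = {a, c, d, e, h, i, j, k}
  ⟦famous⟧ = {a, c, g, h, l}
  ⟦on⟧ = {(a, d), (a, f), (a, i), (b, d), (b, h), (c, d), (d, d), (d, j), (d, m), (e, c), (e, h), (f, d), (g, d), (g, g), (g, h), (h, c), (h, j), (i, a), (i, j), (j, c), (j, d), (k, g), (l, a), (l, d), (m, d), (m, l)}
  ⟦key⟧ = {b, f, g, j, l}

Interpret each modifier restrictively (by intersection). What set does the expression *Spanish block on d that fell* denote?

{a, c}

⟦on d⟧ = {x : ⟨x, d⟩ ∈ ⟦on⟧} = {a, b, c, d, f, g, j, l, m}
⟦that fell⟧ = ⟦fell⟧ = {a, c, d, e, h, i, j, k}
⟦block⟧ = {a, c, g, i, j, k, m}
… ∩ ⟦on d⟧ = {a, c, g, i, j, k, m} ∩ {a, b, c, d, f, g, j, l, m} = {a, c, g, j, m}
… ∩ ⟦that fell⟧ = {a, c, g, j, m} ∩ {a, c, d, e, h, i, j, k} = {a, c, j}
… ∩ ⟦Spanish⟧ = {a, c, j} ∩ {a, c, f, g} = {a, c}
So ⟦Spanish block on d that fell⟧ = {a, c}.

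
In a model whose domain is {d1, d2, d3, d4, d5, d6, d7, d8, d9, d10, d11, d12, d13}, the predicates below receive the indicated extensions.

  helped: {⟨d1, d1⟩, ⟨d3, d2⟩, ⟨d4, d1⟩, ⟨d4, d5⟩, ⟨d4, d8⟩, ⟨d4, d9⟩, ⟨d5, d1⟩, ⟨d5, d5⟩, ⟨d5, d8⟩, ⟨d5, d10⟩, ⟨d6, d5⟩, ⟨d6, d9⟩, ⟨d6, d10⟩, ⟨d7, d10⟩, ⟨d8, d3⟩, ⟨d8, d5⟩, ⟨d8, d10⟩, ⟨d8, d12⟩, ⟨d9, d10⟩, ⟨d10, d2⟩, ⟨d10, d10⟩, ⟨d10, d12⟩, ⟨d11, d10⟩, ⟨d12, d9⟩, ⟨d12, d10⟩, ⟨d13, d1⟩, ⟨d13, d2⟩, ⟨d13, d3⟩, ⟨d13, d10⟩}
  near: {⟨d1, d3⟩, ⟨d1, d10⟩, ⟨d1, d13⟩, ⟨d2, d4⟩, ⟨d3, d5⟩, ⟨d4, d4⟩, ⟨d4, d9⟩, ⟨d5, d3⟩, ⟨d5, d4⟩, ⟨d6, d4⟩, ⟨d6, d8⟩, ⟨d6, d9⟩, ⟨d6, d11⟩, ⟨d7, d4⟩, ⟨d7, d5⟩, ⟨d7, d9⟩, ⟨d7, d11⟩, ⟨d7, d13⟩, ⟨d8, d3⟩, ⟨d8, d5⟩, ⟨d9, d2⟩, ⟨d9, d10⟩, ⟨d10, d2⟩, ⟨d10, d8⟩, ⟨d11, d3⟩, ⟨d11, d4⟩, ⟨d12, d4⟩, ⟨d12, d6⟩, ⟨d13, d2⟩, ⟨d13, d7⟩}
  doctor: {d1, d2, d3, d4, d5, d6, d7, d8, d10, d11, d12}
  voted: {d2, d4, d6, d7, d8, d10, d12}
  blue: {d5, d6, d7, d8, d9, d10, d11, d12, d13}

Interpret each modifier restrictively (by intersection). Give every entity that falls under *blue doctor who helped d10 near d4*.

⟦who helped d10⟧ = {x : ⟨x, d10⟩ ∈ ⟦helped⟧} = {d5, d6, d7, d8, d9, d10, d11, d12, d13}
⟦near d4⟧ = {x : ⟨x, d4⟩ ∈ ⟦near⟧} = {d2, d4, d5, d6, d7, d11, d12}
⟦doctor⟧ = {d1, d2, d3, d4, d5, d6, d7, d8, d10, d11, d12}
… ∩ ⟦who helped d10⟧ = {d1, d2, d3, d4, d5, d6, d7, d8, d10, d11, d12} ∩ {d5, d6, d7, d8, d9, d10, d11, d12, d13} = {d5, d6, d7, d8, d10, d11, d12}
… ∩ ⟦near d4⟧ = {d5, d6, d7, d8, d10, d11, d12} ∩ {d2, d4, d5, d6, d7, d11, d12} = {d5, d6, d7, d11, d12}
… ∩ ⟦blue⟧ = {d5, d6, d7, d11, d12} ∩ {d5, d6, d7, d8, d9, d10, d11, d12, d13} = {d5, d6, d7, d11, d12}
So ⟦blue doctor who helped d10 near d4⟧ = {d5, d6, d7, d11, d12}.

{d5, d6, d7, d11, d12}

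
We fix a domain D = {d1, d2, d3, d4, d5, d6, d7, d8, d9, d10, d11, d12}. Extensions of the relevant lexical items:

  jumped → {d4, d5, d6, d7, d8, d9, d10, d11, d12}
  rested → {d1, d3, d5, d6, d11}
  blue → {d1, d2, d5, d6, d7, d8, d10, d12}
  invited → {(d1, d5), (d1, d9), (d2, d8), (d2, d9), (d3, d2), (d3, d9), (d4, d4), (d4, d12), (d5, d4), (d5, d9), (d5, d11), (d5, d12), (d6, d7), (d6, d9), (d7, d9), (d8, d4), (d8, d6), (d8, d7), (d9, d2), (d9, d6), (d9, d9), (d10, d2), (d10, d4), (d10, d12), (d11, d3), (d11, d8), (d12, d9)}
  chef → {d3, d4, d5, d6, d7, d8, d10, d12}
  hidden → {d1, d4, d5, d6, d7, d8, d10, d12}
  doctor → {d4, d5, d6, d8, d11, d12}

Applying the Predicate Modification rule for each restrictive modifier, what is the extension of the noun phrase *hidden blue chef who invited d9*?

{d5, d6, d7, d12}

⟦who invited d9⟧ = {x : ⟨x, d9⟩ ∈ ⟦invited⟧} = {d1, d2, d3, d5, d6, d7, d9, d12}
⟦chef⟧ = {d3, d4, d5, d6, d7, d8, d10, d12}
… ∩ ⟦who invited d9⟧ = {d3, d4, d5, d6, d7, d8, d10, d12} ∩ {d1, d2, d3, d5, d6, d7, d9, d12} = {d3, d5, d6, d7, d12}
… ∩ ⟦hidden⟧ = {d3, d5, d6, d7, d12} ∩ {d1, d4, d5, d6, d7, d8, d10, d12} = {d5, d6, d7, d12}
… ∩ ⟦blue⟧ = {d5, d6, d7, d12} ∩ {d1, d2, d5, d6, d7, d8, d10, d12} = {d5, d6, d7, d12}
So ⟦hidden blue chef who invited d9⟧ = {d5, d6, d7, d12}.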